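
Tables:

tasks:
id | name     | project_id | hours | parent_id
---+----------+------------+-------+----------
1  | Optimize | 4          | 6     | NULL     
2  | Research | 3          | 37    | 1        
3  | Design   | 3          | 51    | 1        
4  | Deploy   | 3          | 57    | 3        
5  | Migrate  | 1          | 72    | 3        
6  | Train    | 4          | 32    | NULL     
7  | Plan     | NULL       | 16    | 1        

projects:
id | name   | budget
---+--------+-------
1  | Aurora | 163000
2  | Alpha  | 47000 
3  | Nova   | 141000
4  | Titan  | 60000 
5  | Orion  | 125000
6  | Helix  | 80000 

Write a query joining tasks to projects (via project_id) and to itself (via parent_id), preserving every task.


Two LEFT JOINs from the same base table tasks: one to projects via project_id, one to tasks itself via parent_id. Both are LEFT so every task is preserved.
Match against projects:
  - task 1 (Optimize): project_id=4 -> matches Titan
  - task 2 (Research): project_id=3 -> matches Nova
  - task 3 (Design): project_id=3 -> matches Nova
  - task 4 (Deploy): project_id=3 -> matches Nova
  - task 5 (Migrate): project_id=1 -> matches Aurora
  - task 6 (Train): project_id=4 -> matches Titan
  - task 7 (Plan): project_id=NULL, no match -> kept with NULL
Match against tasks (self):
  - task 1 (Optimize): parent_id=NULL -> NULL
  - task 2 (Research): parent_id=1 -> Optimize
  - task 3 (Design): parent_id=1 -> Optimize
  - task 4 (Deploy): parent_id=3 -> Design
  - task 5 (Migrate): parent_id=3 -> Design
  - task 6 (Train): parent_id=NULL -> NULL
  - task 7 (Plan): parent_id=1 -> Optimize

SQL:
SELECT a.name, b.name AS project, c.name AS parent
FROM tasks a
LEFT JOIN projects b ON a.project_id = b.id
LEFT JOIN tasks c ON a.parent_id = c.id

Result:
name     | project | parent  
---------+---------+---------
Optimize | Titan   | NULL    
Research | Nova    | Optimize
Design   | Nova    | Optimize
Deploy   | Nova    | Design  
Migrate  | Aurora  | Design  
Train    | Titan   | NULL    
Plan     | NULL    | Optimize


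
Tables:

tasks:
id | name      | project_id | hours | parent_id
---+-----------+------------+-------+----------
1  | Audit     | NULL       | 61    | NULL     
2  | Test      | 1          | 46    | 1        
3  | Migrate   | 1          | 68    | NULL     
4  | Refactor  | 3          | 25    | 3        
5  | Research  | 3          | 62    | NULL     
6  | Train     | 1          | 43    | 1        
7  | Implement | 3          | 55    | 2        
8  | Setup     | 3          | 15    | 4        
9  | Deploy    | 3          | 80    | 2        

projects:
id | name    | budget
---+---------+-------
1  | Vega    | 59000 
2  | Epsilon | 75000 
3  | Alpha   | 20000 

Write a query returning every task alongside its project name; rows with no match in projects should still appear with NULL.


LEFT JOIN keeps every row from tasks (the left table); where project_id has no match in projects, the project columns become NULL. Walk through each task:
  - task 1 (Audit): project_id=NULL, no match -> kept with NULL
  - task 2 (Test): project_id=1 -> matches Vega
  - task 3 (Migrate): project_id=1 -> matches Vega
  - task 4 (Refactor): project_id=3 -> matches Alpha
  - task 5 (Research): project_id=3 -> matches Alpha
  - task 6 (Train): project_id=1 -> matches Vega
  - task 7 (Implement): project_id=3 -> matches Alpha
  - task 8 (Setup): project_id=3 -> matches Alpha
  - task 9 (Deploy): project_id=3 -> matches Alpha
All 9 rows appear; 1 has NULL project.

SQL:
SELECT a.name, b.name AS project
FROM tasks a
LEFT JOIN projects b ON a.project_id = b.id

Result:
name      | project
----------+--------
Audit     | NULL   
Test      | Vega   
Migrate   | Vega   
Refactor  | Alpha  
Research  | Alpha  
Train     | Vega   
Implement | Alpha  
Setup     | Alpha  
Deploy    | Alpha  


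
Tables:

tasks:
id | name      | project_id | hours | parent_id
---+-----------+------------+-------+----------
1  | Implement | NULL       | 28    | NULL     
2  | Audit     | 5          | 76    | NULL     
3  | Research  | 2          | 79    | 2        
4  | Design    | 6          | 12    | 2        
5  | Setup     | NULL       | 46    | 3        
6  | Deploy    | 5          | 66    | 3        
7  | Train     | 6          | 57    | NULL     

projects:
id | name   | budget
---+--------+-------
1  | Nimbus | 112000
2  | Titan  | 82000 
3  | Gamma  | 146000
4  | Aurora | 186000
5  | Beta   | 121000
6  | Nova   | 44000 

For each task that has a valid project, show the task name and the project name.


INNER JOIN keeps only tasks rows whose project_id matches an id in projects. Walk through each task:
  - task 1 (Implement): project_id=NULL, no match -> dropped
  - task 2 (Audit): project_id=5 -> matches Beta
  - task 3 (Research): project_id=2 -> matches Titan
  - task 4 (Design): project_id=6 -> matches Nova
  - task 5 (Setup): project_id=NULL, no match -> dropped
  - task 6 (Deploy): project_id=5 -> matches Beta
  - task 7 (Train): project_id=6 -> matches Nova
So 2 of 7 rows are dropped.

SQL:
SELECT a.name, b.name AS project
FROM tasks a
INNER JOIN projects b ON a.project_id = b.id

Result:
name     | project
---------+--------
Audit    | Beta   
Research | Titan  
Design   | Nova   
Deploy   | Beta   
Train    | Nova   


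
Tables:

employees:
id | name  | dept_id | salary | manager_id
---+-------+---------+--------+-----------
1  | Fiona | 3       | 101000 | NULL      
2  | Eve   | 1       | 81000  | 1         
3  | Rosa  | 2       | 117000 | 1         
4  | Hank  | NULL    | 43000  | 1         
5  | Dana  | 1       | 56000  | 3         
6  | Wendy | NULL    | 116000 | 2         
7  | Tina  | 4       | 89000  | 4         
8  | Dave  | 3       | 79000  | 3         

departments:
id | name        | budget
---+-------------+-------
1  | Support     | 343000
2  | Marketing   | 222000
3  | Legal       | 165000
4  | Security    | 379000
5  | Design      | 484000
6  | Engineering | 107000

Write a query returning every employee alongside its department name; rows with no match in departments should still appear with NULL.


LEFT JOIN keeps every row from employees (the left table); where dept_id has no match in departments, the department columns become NULL. Walk through each employee:
  - employee 1 (Fiona): dept_id=3 -> matches Legal
  - employee 2 (Eve): dept_id=1 -> matches Support
  - employee 3 (Rosa): dept_id=2 -> matches Marketing
  - employee 4 (Hank): dept_id=NULL, no match -> kept with NULL
  - employee 5 (Dana): dept_id=1 -> matches Support
  - employee 6 (Wendy): dept_id=NULL, no match -> kept with NULL
  - employee 7 (Tina): dept_id=4 -> matches Security
  - employee 8 (Dave): dept_id=3 -> matches Legal
All 8 rows appear; 2 have NULL department.

SQL:
SELECT a.name, b.name AS department
FROM employees a
LEFT JOIN departments b ON a.dept_id = b.id

Result:
name  | department
------+-----------
Fiona | Legal     
Eve   | Support   
Rosa  | Marketing 
Hank  | NULL      
Dana  | Support   
Wendy | NULL      
Tina  | Security  
Dave  | Legal     


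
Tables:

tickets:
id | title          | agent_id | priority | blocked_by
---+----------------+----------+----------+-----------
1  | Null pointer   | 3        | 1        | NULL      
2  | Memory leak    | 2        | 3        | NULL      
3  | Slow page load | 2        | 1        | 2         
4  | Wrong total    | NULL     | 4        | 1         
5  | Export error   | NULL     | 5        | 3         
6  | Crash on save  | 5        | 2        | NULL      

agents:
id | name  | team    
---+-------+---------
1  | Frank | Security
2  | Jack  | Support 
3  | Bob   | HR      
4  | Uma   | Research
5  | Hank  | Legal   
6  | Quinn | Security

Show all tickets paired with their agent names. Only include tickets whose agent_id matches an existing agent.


INNER JOIN keeps only tickets rows whose agent_id matches an id in agents. Walk through each ticket:
  - ticket 1 (Null pointer): agent_id=3 -> matches Bob
  - ticket 2 (Memory leak): agent_id=2 -> matches Jack
  - ticket 3 (Slow page load): agent_id=2 -> matches Jack
  - ticket 4 (Wrong total): agent_id=NULL, no match -> dropped
  - ticket 5 (Export error): agent_id=NULL, no match -> dropped
  - ticket 6 (Crash on save): agent_id=5 -> matches Hank
So 2 of 6 rows are dropped.

SQL:
SELECT a.title, b.name AS agent
FROM tickets a
INNER JOIN agents b ON a.agent_id = b.id

Result:
title          | agent
---------------+------
Null pointer   | Bob  
Memory leak    | Jack 
Slow page load | Jack 
Crash on save  | Hank 


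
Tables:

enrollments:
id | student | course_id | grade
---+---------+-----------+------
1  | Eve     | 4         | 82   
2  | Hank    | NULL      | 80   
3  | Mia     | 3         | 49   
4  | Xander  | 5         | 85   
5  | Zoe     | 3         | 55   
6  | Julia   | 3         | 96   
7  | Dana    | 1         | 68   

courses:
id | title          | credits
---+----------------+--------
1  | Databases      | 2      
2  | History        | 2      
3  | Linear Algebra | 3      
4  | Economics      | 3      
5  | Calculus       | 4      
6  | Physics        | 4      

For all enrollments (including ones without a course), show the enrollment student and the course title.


LEFT JOIN keeps every row from enrollments (the left table); where course_id has no match in courses, the course columns become NULL. Walk through each enrollment:
  - enrollment 1 (Eve): course_id=4 -> matches Economics
  - enrollment 2 (Hank): course_id=NULL, no match -> kept with NULL
  - enrollment 3 (Mia): course_id=3 -> matches Linear Algebra
  - enrollment 4 (Xander): course_id=5 -> matches Calculus
  - enrollment 5 (Zoe): course_id=3 -> matches Linear Algebra
  - enrollment 6 (Julia): course_id=3 -> matches Linear Algebra
  - enrollment 7 (Dana): course_id=1 -> matches Databases
All 7 rows appear; 1 has NULL course.

SQL:
SELECT a.student, b.title AS course
FROM enrollments a
LEFT JOIN courses b ON a.course_id = b.id

Result:
student | course        
--------+---------------
Eve     | Economics     
Hank    | NULL          
Mia     | Linear Algebra
Xander  | Calculus      
Zoe     | Linear Algebra
Julia   | Linear Algebra
Dana    | Databases     


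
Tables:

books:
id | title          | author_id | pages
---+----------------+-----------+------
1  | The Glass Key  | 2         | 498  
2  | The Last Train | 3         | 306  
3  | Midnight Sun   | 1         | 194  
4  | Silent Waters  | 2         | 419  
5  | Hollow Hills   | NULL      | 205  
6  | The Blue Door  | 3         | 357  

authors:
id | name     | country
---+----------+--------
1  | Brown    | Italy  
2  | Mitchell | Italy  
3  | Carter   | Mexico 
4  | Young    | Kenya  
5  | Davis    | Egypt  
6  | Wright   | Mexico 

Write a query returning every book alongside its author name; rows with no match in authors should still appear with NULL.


LEFT JOIN keeps every row from books (the left table); where author_id has no match in authors, the author columns become NULL. Walk through each book:
  - book 1 (The Glass Key): author_id=2 -> matches Mitchell
  - book 2 (The Last Train): author_id=3 -> matches Carter
  - book 3 (Midnight Sun): author_id=1 -> matches Brown
  - book 4 (Silent Waters): author_id=2 -> matches Mitchell
  - book 5 (Hollow Hills): author_id=NULL, no match -> kept with NULL
  - book 6 (The Blue Door): author_id=3 -> matches Carter
All 6 rows appear; 1 has NULL author.

SQL:
SELECT a.title, b.name AS author
FROM books a
LEFT JOIN authors b ON a.author_id = b.id

Result:
title          | author  
---------------+---------
The Glass Key  | Mitchell
The Last Train | Carter  
Midnight Sun   | Brown   
Silent Waters  | Mitchell
Hollow Hills   | NULL    
The Blue Door  | Carter  


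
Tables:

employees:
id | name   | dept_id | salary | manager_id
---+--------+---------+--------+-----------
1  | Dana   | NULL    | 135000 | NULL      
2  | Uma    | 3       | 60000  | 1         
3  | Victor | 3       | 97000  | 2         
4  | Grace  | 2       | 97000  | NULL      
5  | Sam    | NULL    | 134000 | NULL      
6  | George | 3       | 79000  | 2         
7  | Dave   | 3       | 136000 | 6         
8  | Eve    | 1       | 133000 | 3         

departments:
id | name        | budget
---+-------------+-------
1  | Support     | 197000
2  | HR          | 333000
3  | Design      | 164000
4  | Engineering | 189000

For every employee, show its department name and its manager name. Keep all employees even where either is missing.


Two LEFT JOINs from the same base table employees: one to departments via dept_id, one to employees itself via manager_id. Both are LEFT so every employee is preserved.
Match against departments:
  - employee 1 (Dana): dept_id=NULL, no match -> kept with NULL
  - employee 2 (Uma): dept_id=3 -> matches Design
  - employee 3 (Victor): dept_id=3 -> matches Design
  - employee 4 (Grace): dept_id=2 -> matches HR
  - employee 5 (Sam): dept_id=NULL, no match -> kept with NULL
  - employee 6 (George): dept_id=3 -> matches Design
  - employee 7 (Dave): dept_id=3 -> matches Design
  - employee 8 (Eve): dept_id=1 -> matches Support
Match against employees (self):
  - employee 1 (Dana): manager_id=NULL -> NULL
  - employee 2 (Uma): manager_id=1 -> Dana
  - employee 3 (Victor): manager_id=2 -> Uma
  - employee 4 (Grace): manager_id=NULL -> NULL
  - employee 5 (Sam): manager_id=NULL -> NULL
  - employee 6 (George): manager_id=2 -> Uma
  - employee 7 (Dave): manager_id=6 -> George
  - employee 8 (Eve): manager_id=3 -> Victor

SQL:
SELECT a.name, b.name AS department, c.name AS manager
FROM employees a
LEFT JOIN departments b ON a.dept_id = b.id
LEFT JOIN employees c ON a.manager_id = c.id

Result:
name   | department | manager
-------+------------+--------
Dana   | NULL       | NULL   
Uma    | Design     | Dana   
Victor | Design     | Uma    
Grace  | HR         | NULL   
Sam    | NULL       | NULL   
George | Design     | Uma    
Dave   | Design     | George 
Eve    | Support    | Victor 


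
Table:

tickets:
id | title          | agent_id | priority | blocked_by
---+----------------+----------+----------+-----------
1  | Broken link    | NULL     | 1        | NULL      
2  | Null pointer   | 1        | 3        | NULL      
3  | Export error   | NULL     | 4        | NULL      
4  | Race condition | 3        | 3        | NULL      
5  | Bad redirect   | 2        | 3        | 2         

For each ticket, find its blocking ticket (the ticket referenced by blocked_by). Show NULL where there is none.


This is a self-join: tickets is joined to a second copy of itself, matching each row's blocked_by to another row's id. Use LEFT JOIN so rows with blocked_by=NULL are kept.
  - ticket 1 (Broken link): blocked_by=NULL -> NULL
  - ticket 2 (Null pointer): blocked_by=NULL -> NULL
  - ticket 3 (Export error): blocked_by=NULL -> NULL
  - ticket 4 (Race condition): blocked_by=NULL -> NULL
  - ticket 5 (Bad redirect): blocked_by=2 -> Null pointer

SQL:
SELECT a.title AS item, b.title AS blocked_by
FROM tickets a
LEFT JOIN tickets b ON a.blocked_by = b.id

Result:
item           | blocked_by  
---------------+-------------
Broken link    | NULL        
Null pointer   | NULL        
Export error   | NULL        
Race condition | NULL        
Bad redirect   | Null pointer


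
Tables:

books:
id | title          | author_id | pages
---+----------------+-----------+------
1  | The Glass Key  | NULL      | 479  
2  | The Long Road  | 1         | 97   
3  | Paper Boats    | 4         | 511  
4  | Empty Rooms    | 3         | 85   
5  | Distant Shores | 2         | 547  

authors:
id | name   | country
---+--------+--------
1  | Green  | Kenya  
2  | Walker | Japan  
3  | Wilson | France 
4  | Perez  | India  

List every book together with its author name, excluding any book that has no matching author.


INNER JOIN keeps only books rows whose author_id matches an id in authors. Walk through each book:
  - book 1 (The Glass Key): author_id=NULL, no match -> dropped
  - book 2 (The Long Road): author_id=1 -> matches Green
  - book 3 (Paper Boats): author_id=4 -> matches Perez
  - book 4 (Empty Rooms): author_id=3 -> matches Wilson
  - book 5 (Distant Shores): author_id=2 -> matches Walker
So 1 of 5 rows is dropped.

SQL:
SELECT a.title, b.name AS author
FROM books a
INNER JOIN authors b ON a.author_id = b.id

Result:
title          | author
---------------+-------
The Long Road  | Green 
Paper Boats    | Perez 
Empty Rooms    | Wilson
Distant Shores | Walker


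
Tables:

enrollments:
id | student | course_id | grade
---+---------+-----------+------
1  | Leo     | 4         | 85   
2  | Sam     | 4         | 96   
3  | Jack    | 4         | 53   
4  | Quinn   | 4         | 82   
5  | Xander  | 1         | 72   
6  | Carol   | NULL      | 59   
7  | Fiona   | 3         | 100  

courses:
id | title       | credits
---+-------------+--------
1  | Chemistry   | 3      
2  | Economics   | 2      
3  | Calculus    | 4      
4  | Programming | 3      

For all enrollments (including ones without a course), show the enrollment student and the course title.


LEFT JOIN keeps every row from enrollments (the left table); where course_id has no match in courses, the course columns become NULL. Walk through each enrollment:
  - enrollment 1 (Leo): course_id=4 -> matches Programming
  - enrollment 2 (Sam): course_id=4 -> matches Programming
  - enrollment 3 (Jack): course_id=4 -> matches Programming
  - enrollment 4 (Quinn): course_id=4 -> matches Programming
  - enrollment 5 (Xander): course_id=1 -> matches Chemistry
  - enrollment 6 (Carol): course_id=NULL, no match -> kept with NULL
  - enrollment 7 (Fiona): course_id=3 -> matches Calculus
All 7 rows appear; 1 has NULL course.

SQL:
SELECT a.student, b.title AS course
FROM enrollments a
LEFT JOIN courses b ON a.course_id = b.id

Result:
student | course     
--------+------------
Leo     | Programming
Sam     | Programming
Jack    | Programming
Quinn   | Programming
Xander  | Chemistry  
Carol   | NULL       
Fiona   | Calculus   


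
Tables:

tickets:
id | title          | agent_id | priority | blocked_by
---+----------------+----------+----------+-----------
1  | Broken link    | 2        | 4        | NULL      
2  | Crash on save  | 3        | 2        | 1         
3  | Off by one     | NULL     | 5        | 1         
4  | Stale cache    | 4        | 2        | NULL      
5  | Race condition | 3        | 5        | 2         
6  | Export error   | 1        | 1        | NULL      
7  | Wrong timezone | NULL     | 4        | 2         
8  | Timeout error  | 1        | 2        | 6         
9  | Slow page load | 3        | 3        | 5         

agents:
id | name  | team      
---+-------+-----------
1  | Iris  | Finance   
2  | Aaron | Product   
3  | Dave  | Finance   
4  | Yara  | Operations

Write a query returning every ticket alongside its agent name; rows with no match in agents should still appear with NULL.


LEFT JOIN keeps every row from tickets (the left table); where agent_id has no match in agents, the agent columns become NULL. Walk through each ticket:
  - ticket 1 (Broken link): agent_id=2 -> matches Aaron
  - ticket 2 (Crash on save): agent_id=3 -> matches Dave
  - ticket 3 (Off by one): agent_id=NULL, no match -> kept with NULL
  - ticket 4 (Stale cache): agent_id=4 -> matches Yara
  - ticket 5 (Race condition): agent_id=3 -> matches Dave
  - ticket 6 (Export error): agent_id=1 -> matches Iris
  - ticket 7 (Wrong timezone): agent_id=NULL, no match -> kept with NULL
  - ticket 8 (Timeout error): agent_id=1 -> matches Iris
  - ticket 9 (Slow page load): agent_id=3 -> matches Dave
All 9 rows appear; 2 have NULL agent.

SQL:
SELECT a.title, b.name AS agent
FROM tickets a
LEFT JOIN agents b ON a.agent_id = b.id

Result:
title          | agent
---------------+------
Broken link    | Aaron
Crash on save  | Dave 
Off by one     | NULL 
Stale cache    | Yara 
Race condition | Dave 
Export error   | Iris 
Wrong timezone | NULL 
Timeout error  | Iris 
Slow page load | Dave 


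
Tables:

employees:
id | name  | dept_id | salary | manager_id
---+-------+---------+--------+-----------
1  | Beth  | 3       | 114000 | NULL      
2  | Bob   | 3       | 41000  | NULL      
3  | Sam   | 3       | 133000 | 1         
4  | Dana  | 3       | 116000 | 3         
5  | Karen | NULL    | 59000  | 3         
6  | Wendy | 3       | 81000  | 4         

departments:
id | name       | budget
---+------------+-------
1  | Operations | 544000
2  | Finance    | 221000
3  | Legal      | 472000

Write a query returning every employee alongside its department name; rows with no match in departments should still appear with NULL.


LEFT JOIN keeps every row from employees (the left table); where dept_id has no match in departments, the department columns become NULL. Walk through each employee:
  - employee 1 (Beth): dept_id=3 -> matches Legal
  - employee 2 (Bob): dept_id=3 -> matches Legal
  - employee 3 (Sam): dept_id=3 -> matches Legal
  - employee 4 (Dana): dept_id=3 -> matches Legal
  - employee 5 (Karen): dept_id=NULL, no match -> kept with NULL
  - employee 6 (Wendy): dept_id=3 -> matches Legal
All 6 rows appear; 1 has NULL department.

SQL:
SELECT a.name, b.name AS department
FROM employees a
LEFT JOIN departments b ON a.dept_id = b.id

Result:
name  | department
------+-----------
Beth  | Legal     
Bob   | Legal     
Sam   | Legal     
Dana  | Legal     
Karen | NULL      
Wendy | Legal     


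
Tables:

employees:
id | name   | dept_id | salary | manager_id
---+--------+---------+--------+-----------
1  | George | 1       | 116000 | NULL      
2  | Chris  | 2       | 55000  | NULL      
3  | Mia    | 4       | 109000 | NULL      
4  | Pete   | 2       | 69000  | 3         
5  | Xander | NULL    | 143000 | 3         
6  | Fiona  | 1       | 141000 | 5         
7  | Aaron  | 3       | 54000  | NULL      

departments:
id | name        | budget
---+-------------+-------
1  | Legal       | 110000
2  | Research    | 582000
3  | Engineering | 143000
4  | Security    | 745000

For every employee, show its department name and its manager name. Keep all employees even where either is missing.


Two LEFT JOINs from the same base table employees: one to departments via dept_id, one to employees itself via manager_id. Both are LEFT so every employee is preserved.
Match against departments:
  - employee 1 (George): dept_id=1 -> matches Legal
  - employee 2 (Chris): dept_id=2 -> matches Research
  - employee 3 (Mia): dept_id=4 -> matches Security
  - employee 4 (Pete): dept_id=2 -> matches Research
  - employee 5 (Xander): dept_id=NULL, no match -> kept with NULL
  - employee 6 (Fiona): dept_id=1 -> matches Legal
  - employee 7 (Aaron): dept_id=3 -> matches Engineering
Match against employees (self):
  - employee 1 (George): manager_id=NULL -> NULL
  - employee 2 (Chris): manager_id=NULL -> NULL
  - employee 3 (Mia): manager_id=NULL -> NULL
  - employee 4 (Pete): manager_id=3 -> Mia
  - employee 5 (Xander): manager_id=3 -> Mia
  - employee 6 (Fiona): manager_id=5 -> Xander
  - employee 7 (Aaron): manager_id=NULL -> NULL

SQL:
SELECT a.name, b.name AS department, c.name AS manager
FROM employees a
LEFT JOIN departments b ON a.dept_id = b.id
LEFT JOIN employees c ON a.manager_id = c.id

Result:
name   | department  | manager
-------+-------------+--------
George | Legal       | NULL   
Chris  | Research    | NULL   
Mia    | Security    | NULL   
Pete   | Research    | Mia    
Xander | NULL        | Mia    
Fiona  | Legal       | Xander 
Aaron  | Engineering | NULL   


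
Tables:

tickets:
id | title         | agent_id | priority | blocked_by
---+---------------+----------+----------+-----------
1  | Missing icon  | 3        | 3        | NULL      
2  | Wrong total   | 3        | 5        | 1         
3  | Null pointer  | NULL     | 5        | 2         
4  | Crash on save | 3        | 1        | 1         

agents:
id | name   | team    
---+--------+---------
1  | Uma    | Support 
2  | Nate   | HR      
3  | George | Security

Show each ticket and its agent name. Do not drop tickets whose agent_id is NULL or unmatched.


LEFT JOIN keeps every row from tickets (the left table); where agent_id has no match in agents, the agent columns become NULL. Walk through each ticket:
  - ticket 1 (Missing icon): agent_id=3 -> matches George
  - ticket 2 (Wrong total): agent_id=3 -> matches George
  - ticket 3 (Null pointer): agent_id=NULL, no match -> kept with NULL
  - ticket 4 (Crash on save): agent_id=3 -> matches George
All 4 rows appear; 1 has NULL agent.

SQL:
SELECT a.title, b.name AS agent
FROM tickets a
LEFT JOIN agents b ON a.agent_id = b.id

Result:
title         | agent 
--------------+-------
Missing icon  | George
Wrong total   | George
Null pointer  | NULL  
Crash on save | George


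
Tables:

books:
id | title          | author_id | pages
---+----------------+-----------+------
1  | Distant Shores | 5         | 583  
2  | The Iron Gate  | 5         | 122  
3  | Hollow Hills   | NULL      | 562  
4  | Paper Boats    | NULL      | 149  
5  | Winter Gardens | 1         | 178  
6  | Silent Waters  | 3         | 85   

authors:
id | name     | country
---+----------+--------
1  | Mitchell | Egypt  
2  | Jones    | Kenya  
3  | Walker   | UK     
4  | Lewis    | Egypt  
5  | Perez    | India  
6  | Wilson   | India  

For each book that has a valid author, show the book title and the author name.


INNER JOIN keeps only books rows whose author_id matches an id in authors. Walk through each book:
  - book 1 (Distant Shores): author_id=5 -> matches Perez
  - book 2 (The Iron Gate): author_id=5 -> matches Perez
  - book 3 (Hollow Hills): author_id=NULL, no match -> dropped
  - book 4 (Paper Boats): author_id=NULL, no match -> dropped
  - book 5 (Winter Gardens): author_id=1 -> matches Mitchell
  - book 6 (Silent Waters): author_id=3 -> matches Walker
So 2 of 6 rows are dropped.

SQL:
SELECT a.title, b.name AS author
FROM books a
INNER JOIN authors b ON a.author_id = b.id

Result:
title          | author  
---------------+---------
Distant Shores | Perez   
The Iron Gate  | Perez   
Winter Gardens | Mitchell
Silent Waters  | Walker  


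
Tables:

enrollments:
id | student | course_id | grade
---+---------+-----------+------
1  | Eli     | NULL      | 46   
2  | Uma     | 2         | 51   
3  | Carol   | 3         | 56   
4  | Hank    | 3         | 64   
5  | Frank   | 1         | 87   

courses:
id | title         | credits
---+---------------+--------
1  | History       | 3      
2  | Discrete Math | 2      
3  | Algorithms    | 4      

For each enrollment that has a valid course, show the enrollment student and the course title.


INNER JOIN keeps only enrollments rows whose course_id matches an id in courses. Walk through each enrollment:
  - enrollment 1 (Eli): course_id=NULL, no match -> dropped
  - enrollment 2 (Uma): course_id=2 -> matches Discrete Math
  - enrollment 3 (Carol): course_id=3 -> matches Algorithms
  - enrollment 4 (Hank): course_id=3 -> matches Algorithms
  - enrollment 5 (Frank): course_id=1 -> matches History
So 1 of 5 rows is dropped.

SQL:
SELECT a.student, b.title AS course
FROM enrollments a
INNER JOIN courses b ON a.course_id = b.id

Result:
student | course       
--------+--------------
Uma     | Discrete Math
Carol   | Algorithms   
Hank    | Algorithms   
Frank   | History      


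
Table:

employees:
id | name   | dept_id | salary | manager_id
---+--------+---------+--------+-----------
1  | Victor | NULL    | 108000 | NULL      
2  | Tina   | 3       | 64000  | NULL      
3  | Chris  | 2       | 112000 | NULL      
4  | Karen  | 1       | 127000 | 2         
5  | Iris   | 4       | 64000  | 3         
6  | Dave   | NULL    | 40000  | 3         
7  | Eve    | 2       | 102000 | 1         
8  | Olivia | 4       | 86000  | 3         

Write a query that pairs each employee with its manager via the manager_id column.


This is a self-join: employees is joined to a second copy of itself, matching each row's manager_id to another row's id. Use LEFT JOIN so rows with manager_id=NULL are kept.
  - employee 1 (Victor): manager_id=NULL -> NULL
  - employee 2 (Tina): manager_id=NULL -> NULL
  - employee 3 (Chris): manager_id=NULL -> NULL
  - employee 4 (Karen): manager_id=2 -> Tina
  - employee 5 (Iris): manager_id=3 -> Chris
  - employee 6 (Dave): manager_id=3 -> Chris
  - employee 7 (Eve): manager_id=1 -> Victor
  - employee 8 (Olivia): manager_id=3 -> Chris

SQL:
SELECT a.name AS item, b.name AS manager
FROM employees a
LEFT JOIN employees b ON a.manager_id = b.id

Result:
item   | manager
-------+--------
Victor | NULL   
Tina   | NULL   
Chris  | NULL   
Karen  | Tina   
Iris   | Chris  
Dave   | Chris  
Eve    | Victor 
Olivia | Chris  


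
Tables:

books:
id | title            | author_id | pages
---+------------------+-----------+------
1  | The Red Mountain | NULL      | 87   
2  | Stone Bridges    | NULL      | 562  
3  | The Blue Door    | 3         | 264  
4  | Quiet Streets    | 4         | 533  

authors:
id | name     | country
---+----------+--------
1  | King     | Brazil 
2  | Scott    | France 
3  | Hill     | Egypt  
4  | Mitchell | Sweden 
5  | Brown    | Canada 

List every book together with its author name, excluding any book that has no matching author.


INNER JOIN keeps only books rows whose author_id matches an id in authors. Walk through each book:
  - book 1 (The Red Mountain): author_id=NULL, no match -> dropped
  - book 2 (Stone Bridges): author_id=NULL, no match -> dropped
  - book 3 (The Blue Door): author_id=3 -> matches Hill
  - book 4 (Quiet Streets): author_id=4 -> matches Mitchell
So 2 of 4 rows are dropped.

SQL:
SELECT a.title, b.name AS author
FROM books a
INNER JOIN authors b ON a.author_id = b.id

Result:
title         | author  
--------------+---------
The Blue Door | Hill    
Quiet Streets | Mitchell


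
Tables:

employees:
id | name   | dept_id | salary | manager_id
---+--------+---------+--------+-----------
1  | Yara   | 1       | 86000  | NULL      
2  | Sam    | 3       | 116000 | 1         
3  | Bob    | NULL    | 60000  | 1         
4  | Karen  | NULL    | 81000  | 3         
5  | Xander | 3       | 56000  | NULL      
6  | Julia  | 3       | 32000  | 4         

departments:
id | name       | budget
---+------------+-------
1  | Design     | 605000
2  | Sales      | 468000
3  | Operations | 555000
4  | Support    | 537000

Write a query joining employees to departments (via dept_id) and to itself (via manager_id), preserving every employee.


Two LEFT JOINs from the same base table employees: one to departments via dept_id, one to employees itself via manager_id. Both are LEFT so every employee is preserved.
Match against departments:
  - employee 1 (Yara): dept_id=1 -> matches Design
  - employee 2 (Sam): dept_id=3 -> matches Operations
  - employee 3 (Bob): dept_id=NULL, no match -> kept with NULL
  - employee 4 (Karen): dept_id=NULL, no match -> kept with NULL
  - employee 5 (Xander): dept_id=3 -> matches Operations
  - employee 6 (Julia): dept_id=3 -> matches Operations
Match against employees (self):
  - employee 1 (Yara): manager_id=NULL -> NULL
  - employee 2 (Sam): manager_id=1 -> Yara
  - employee 3 (Bob): manager_id=1 -> Yara
  - employee 4 (Karen): manager_id=3 -> Bob
  - employee 5 (Xander): manager_id=NULL -> NULL
  - employee 6 (Julia): manager_id=4 -> Karen

SQL:
SELECT a.name, b.name AS department, c.name AS manager
FROM employees a
LEFT JOIN departments b ON a.dept_id = b.id
LEFT JOIN employees c ON a.manager_id = c.id

Result:
name   | department | manager
-------+------------+--------
Yara   | Design     | NULL   
Sam    | Operations | Yara   
Bob    | NULL       | Yara   
Karen  | NULL       | Bob    
Xander | Operations | NULL   
Julia  | Operations | Karen  


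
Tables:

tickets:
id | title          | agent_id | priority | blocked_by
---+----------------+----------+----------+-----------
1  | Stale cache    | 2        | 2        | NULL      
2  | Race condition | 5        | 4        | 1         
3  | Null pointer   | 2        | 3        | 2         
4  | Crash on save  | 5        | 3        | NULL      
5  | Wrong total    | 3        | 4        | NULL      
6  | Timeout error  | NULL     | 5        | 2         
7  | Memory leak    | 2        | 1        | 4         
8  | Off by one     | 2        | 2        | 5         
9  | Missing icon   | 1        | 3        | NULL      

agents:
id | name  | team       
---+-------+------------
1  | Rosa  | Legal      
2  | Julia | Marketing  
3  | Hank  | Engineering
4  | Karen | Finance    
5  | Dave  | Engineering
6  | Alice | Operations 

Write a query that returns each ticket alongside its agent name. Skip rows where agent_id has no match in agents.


INNER JOIN keeps only tickets rows whose agent_id matches an id in agents. Walk through each ticket:
  - ticket 1 (Stale cache): agent_id=2 -> matches Julia
  - ticket 2 (Race condition): agent_id=5 -> matches Dave
  - ticket 3 (Null pointer): agent_id=2 -> matches Julia
  - ticket 4 (Crash on save): agent_id=5 -> matches Dave
  - ticket 5 (Wrong total): agent_id=3 -> matches Hank
  - ticket 6 (Timeout error): agent_id=NULL, no match -> dropped
  - ticket 7 (Memory leak): agent_id=2 -> matches Julia
  - ticket 8 (Off by one): agent_id=2 -> matches Julia
  - ticket 9 (Missing icon): agent_id=1 -> matches Rosa
So 1 of 9 rows is dropped.

SQL:
SELECT a.title, b.name AS agent
FROM tickets a
INNER JOIN agents b ON a.agent_id = b.id

Result:
title          | agent
---------------+------
Stale cache    | Julia
Race condition | Dave 
Null pointer   | Julia
Crash on save  | Dave 
Wrong total    | Hank 
Memory leak    | Julia
Off by one     | Julia
Missing icon   | Rosa 


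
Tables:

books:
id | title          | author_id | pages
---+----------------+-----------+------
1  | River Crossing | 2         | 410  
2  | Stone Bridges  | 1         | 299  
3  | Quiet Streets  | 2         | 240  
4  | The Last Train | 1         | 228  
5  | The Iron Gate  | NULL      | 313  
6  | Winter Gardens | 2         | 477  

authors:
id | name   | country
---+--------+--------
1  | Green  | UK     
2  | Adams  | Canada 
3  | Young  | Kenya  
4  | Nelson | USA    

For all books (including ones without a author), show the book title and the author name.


LEFT JOIN keeps every row from books (the left table); where author_id has no match in authors, the author columns become NULL. Walk through each book:
  - book 1 (River Crossing): author_id=2 -> matches Adams
  - book 2 (Stone Bridges): author_id=1 -> matches Green
  - book 3 (Quiet Streets): author_id=2 -> matches Adams
  - book 4 (The Last Train): author_id=1 -> matches Green
  - book 5 (The Iron Gate): author_id=NULL, no match -> kept with NULL
  - book 6 (Winter Gardens): author_id=2 -> matches Adams
All 6 rows appear; 1 has NULL author.

SQL:
SELECT a.title, b.name AS author
FROM books a
LEFT JOIN authors b ON a.author_id = b.id

Result:
title          | author
---------------+-------
River Crossing | Adams 
Stone Bridges  | Green 
Quiet Streets  | Adams 
The Last Train | Green 
The Iron Gate  | NULL  
Winter Gardens | Adams 


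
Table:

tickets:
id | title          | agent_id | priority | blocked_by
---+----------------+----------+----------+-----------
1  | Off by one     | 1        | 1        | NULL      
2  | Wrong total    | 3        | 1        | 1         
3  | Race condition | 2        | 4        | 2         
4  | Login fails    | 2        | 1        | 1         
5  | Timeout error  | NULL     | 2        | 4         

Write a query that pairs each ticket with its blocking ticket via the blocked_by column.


This is a self-join: tickets is joined to a second copy of itself, matching each row's blocked_by to another row's id. Use LEFT JOIN so rows with blocked_by=NULL are kept.
  - ticket 1 (Off by one): blocked_by=NULL -> NULL
  - ticket 2 (Wrong total): blocked_by=1 -> Off by one
  - ticket 3 (Race condition): blocked_by=2 -> Wrong total
  - ticket 4 (Login fails): blocked_by=1 -> Off by one
  - ticket 5 (Timeout error): blocked_by=4 -> Login fails

SQL:
SELECT a.title AS item, b.title AS blocked_by
FROM tickets a
LEFT JOIN tickets b ON a.blocked_by = b.id

Result:
item           | blocked_by 
---------------+------------
Off by one     | NULL       
Wrong total    | Off by one 
Race condition | Wrong total
Login fails    | Off by one 
Timeout error  | Login fails


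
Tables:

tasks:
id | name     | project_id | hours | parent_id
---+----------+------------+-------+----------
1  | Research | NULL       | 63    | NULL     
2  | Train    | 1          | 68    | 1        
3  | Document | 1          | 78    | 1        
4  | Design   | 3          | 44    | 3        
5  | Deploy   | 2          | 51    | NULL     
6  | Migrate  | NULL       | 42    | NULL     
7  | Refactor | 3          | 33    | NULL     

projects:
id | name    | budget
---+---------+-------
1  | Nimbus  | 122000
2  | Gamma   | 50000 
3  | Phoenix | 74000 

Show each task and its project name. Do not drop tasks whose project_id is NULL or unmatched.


LEFT JOIN keeps every row from tasks (the left table); where project_id has no match in projects, the project columns become NULL. Walk through each task:
  - task 1 (Research): project_id=NULL, no match -> kept with NULL
  - task 2 (Train): project_id=1 -> matches Nimbus
  - task 3 (Document): project_id=1 -> matches Nimbus
  - task 4 (Design): project_id=3 -> matches Phoenix
  - task 5 (Deploy): project_id=2 -> matches Gamma
  - task 6 (Migrate): project_id=NULL, no match -> kept with NULL
  - task 7 (Refactor): project_id=3 -> matches Phoenix
All 7 rows appear; 2 have NULL project.

SQL:
SELECT a.name, b.name AS project
FROM tasks a
LEFT JOIN projects b ON a.project_id = b.id

Result:
name     | project
---------+--------
Research | NULL   
Train    | Nimbus 
Document | Nimbus 
Design   | Phoenix
Deploy   | Gamma  
Migrate  | NULL   
Refactor | Phoenix


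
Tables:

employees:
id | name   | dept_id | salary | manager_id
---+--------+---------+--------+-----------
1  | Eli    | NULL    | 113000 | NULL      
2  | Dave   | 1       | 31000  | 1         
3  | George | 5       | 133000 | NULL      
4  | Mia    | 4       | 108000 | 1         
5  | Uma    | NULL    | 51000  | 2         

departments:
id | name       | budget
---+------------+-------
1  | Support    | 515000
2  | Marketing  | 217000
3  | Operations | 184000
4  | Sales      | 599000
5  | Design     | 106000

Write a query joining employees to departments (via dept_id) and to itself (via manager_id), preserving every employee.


Two LEFT JOINs from the same base table employees: one to departments via dept_id, one to employees itself via manager_id. Both are LEFT so every employee is preserved.
Match against departments:
  - employee 1 (Eli): dept_id=NULL, no match -> kept with NULL
  - employee 2 (Dave): dept_id=1 -> matches Support
  - employee 3 (George): dept_id=5 -> matches Design
  - employee 4 (Mia): dept_id=4 -> matches Sales
  - employee 5 (Uma): dept_id=NULL, no match -> kept with NULL
Match against employees (self):
  - employee 1 (Eli): manager_id=NULL -> NULL
  - employee 2 (Dave): manager_id=1 -> Eli
  - employee 3 (George): manager_id=NULL -> NULL
  - employee 4 (Mia): manager_id=1 -> Eli
  - employee 5 (Uma): manager_id=2 -> Dave

SQL:
SELECT a.name, b.name AS department, c.name AS manager
FROM employees a
LEFT JOIN departments b ON a.dept_id = b.id
LEFT JOIN employees c ON a.manager_id = c.id

Result:
name   | department | manager
-------+------------+--------
Eli    | NULL       | NULL   
Dave   | Support    | Eli    
George | Design     | NULL   
Mia    | Sales      | Eli    
Uma    | NULL       | Dave   


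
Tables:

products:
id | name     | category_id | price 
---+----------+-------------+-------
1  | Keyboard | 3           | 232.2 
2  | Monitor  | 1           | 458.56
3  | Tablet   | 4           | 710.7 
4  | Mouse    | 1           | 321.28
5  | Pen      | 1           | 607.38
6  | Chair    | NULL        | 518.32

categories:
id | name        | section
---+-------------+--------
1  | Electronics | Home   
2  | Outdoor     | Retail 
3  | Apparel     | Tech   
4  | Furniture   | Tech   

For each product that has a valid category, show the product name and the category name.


INNER JOIN keeps only products rows whose category_id matches an id in categories. Walk through each product:
  - product 1 (Keyboard): category_id=3 -> matches Apparel
  - product 2 (Monitor): category_id=1 -> matches Electronics
  - product 3 (Tablet): category_id=4 -> matches Furniture
  - product 4 (Mouse): category_id=1 -> matches Electronics
  - product 5 (Pen): category_id=1 -> matches Electronics
  - product 6 (Chair): category_id=NULL, no match -> dropped
So 1 of 6 rows is dropped.

SQL:
SELECT a.name, b.name AS category
FROM products a
INNER JOIN categories b ON a.category_id = b.id

Result:
name     | category   
---------+------------
Keyboard | Apparel    
Monitor  | Electronics
Tablet   | Furniture  
Mouse    | Electronics
Pen      | Electronics
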